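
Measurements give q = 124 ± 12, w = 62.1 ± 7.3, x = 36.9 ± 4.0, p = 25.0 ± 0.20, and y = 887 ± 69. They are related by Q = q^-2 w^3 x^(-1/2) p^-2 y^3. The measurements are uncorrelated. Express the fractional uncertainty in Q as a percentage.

Relative error in a monomial: (δQ/Q)² = Σ (nᵢ · δxᵢ/xᵢ)².
  (-2·δq/q)² = (-2×0.0968)² = 0.0375;  (3·δw/w)² = (3×0.118)² = 0.124;  (−½·δx/x)² = (-0.5×0.108)² = 0.00294;  (-2·δp/p)² = (-2×0.00800)² = 0.000256;  (3·δy/y)² = (3×0.0778)² = 0.0545
δQ/Q = √(0.219) = 0.468

46.8%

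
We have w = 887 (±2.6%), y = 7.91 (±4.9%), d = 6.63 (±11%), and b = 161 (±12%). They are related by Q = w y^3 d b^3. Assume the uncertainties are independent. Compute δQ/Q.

Q is a product of powers, so relative uncertainties combine in quadrature:
  (1·δw/w)² = (1×0.0260)² = 0.000676;  (3·δy/y)² = (3×0.0490)² = 0.0216;  (1·δd/d)² = (1×0.110)² = 0.0121;  (3·δb/b)² = (3×0.120)² = 0.130
δQ/Q = √(0.164) = 0.405

0.405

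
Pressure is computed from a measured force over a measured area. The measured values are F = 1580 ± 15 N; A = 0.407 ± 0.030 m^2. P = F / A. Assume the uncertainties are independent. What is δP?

Since P is a product/quotient, work with relative uncertainties:
  (1·δF/F)² = (1×0.00949)² = 9.01e-05;  (-1·δA/A)² = (-1×0.0737)² = 0.00543
δP/P = √(0.00552) = 0.0743
P = 3880 Pa, so δP = 0.0743 × 3880 = 289 Pa.

289 Pa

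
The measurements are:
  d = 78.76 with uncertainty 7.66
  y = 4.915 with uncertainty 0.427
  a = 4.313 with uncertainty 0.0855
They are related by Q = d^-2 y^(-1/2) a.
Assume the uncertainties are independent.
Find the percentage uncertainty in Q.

For a monomial Q ∝ d^-2, y^(-1/2), a, fractional errors add in quadrature:
  (-2·δd/d)² = (-2×0.0973)² = 0.0378;  (−½·δy/y)² = (-0.5×0.0869)² = 0.00189;  (1·δa/a)² = (1×0.0198)² = 0.000393
δQ/Q = √(0.0401) = 0.200

20.0%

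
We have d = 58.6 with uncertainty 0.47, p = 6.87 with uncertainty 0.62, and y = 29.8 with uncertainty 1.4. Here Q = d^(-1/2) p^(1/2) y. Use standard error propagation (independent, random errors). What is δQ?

0.666

Each factor contributes (exponent × relative error)² to (δQ/Q)²:
  (−½·δd/d)² = (-0.5×0.00802)² = 1.61e-05;  (½·δp/p)² = (0.5×0.0902)² = 0.00204;  (1·δy/y)² = (1×0.0470)² = 0.00221
δQ/Q = √(0.00426) = 0.0653
Q = 10.2, so δQ = 0.0653 × 10.2 = 0.666.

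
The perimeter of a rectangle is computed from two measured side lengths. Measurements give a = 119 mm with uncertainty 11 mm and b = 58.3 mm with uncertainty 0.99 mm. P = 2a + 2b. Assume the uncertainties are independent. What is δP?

22.1 mm

Absolute uncertainties add in quadrature for a linear combination:
  (2·δa)² = 484;  (2·δb)² = 3.92
δP = √(488) = 22.1 mm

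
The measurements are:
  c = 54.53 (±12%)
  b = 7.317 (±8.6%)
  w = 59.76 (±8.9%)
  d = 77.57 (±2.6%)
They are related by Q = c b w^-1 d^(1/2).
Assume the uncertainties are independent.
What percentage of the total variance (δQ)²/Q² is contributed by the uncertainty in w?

(δQ/Q)² = (1·δc/c)² + (1·δb/b)² + (-1·δw/w)² + (½·δd/d)²
  c term: (1×0.120)² = 0.0144
  b term: (1×0.0860)² = 0.00740
  w term: (-1×0.0890)² = 0.00792
  d term: (0.5×0.0260)² = 0.000169
Total = 0.0299. Share from w = 0.00792/0.0299 = 0.265.

26.5%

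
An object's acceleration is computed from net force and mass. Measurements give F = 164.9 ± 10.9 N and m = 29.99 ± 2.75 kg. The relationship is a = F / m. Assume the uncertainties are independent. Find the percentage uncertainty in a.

Relative error in a monomial: (δa/a)² = Σ (nᵢ · δxᵢ/xᵢ)².
  (1·δF/F)² = (1×0.0661)² = 0.00437;  (-1·δm/m)² = (-1×0.0917)² = 0.00841
δa/a = √(0.0128) = 0.113

11.3%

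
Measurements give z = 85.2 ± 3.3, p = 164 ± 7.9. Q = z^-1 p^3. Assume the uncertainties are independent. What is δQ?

7750

Products/powers → add relative errors in quadrature, weighted by exponent:
  (-1·δz/z)² = (-1×0.0387)² = 0.00150;  (3·δp/p)² = (3×0.0482)² = 0.0209
δQ/Q = √(0.0224) = 0.150
Q = 51800, so δQ = 0.150 × 51800 = 7750.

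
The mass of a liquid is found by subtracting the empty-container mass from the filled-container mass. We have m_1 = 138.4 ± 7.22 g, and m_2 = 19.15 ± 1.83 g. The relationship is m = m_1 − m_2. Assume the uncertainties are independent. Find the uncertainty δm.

7.45 g

m is a linear combination, so absolute uncertainties add in quadrature:
  (δm_1)² = 52.1;  (δm_2)² = 3.35
δm = √(55.5) = 7.45 g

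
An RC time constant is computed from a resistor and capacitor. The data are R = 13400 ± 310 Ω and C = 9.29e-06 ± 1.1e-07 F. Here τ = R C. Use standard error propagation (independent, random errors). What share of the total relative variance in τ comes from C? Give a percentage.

20.8%

(δτ/τ)² = (1·δR/R)² + (1·δC/C)²
  R term: (1×0.0231)² = 0.000535
  C term: (1×0.0118)² = 0.000140
Total = 0.000675. Share from C = 0.000140/0.000675 = 0.208.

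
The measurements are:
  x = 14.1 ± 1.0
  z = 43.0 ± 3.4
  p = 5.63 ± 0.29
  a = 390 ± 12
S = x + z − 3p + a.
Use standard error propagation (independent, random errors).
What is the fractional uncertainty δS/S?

For a sum/difference, combine absolute errors in quadrature:
  (δx)² = 1.00;  (δz)² = 11.6;  (3·δp)² = 0.757;  (δa)² = 144
δS = √(157) = 12.5
S = 430, so δS/S = 12.5/430 = 0.0292.

0.0292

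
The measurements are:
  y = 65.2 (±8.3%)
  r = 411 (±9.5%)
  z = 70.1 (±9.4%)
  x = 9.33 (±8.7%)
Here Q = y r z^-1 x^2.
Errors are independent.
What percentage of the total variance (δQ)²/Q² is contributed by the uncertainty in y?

(δQ/Q)² = (1·δy/y)² + (1·δr/r)² + (-1·δz/z)² + (2·δx/x)²
  y term: (1×0.0830)² = 0.00689
  r term: (1×0.0950)² = 0.00903
  z term: (-1×0.0940)² = 0.00884
  x term: (2×0.0870)² = 0.0303
Total = 0.0550. Share from y = 0.00689/0.0550 = 0.125.

12.5%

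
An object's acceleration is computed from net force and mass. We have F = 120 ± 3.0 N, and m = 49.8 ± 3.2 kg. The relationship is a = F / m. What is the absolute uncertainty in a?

Products/powers → add relative errors in quadrature, weighted by exponent:
  (1·δF/F)² = (1×0.0250)² = 0.000625;  (-1·δm/m)² = (-1×0.0643)² = 0.00413
δa/a = √(0.00475) = 0.0689
a = 2.41 m/s^2, so δa = 0.0689 × 2.41 = 0.166 m/s^2.

0.166 m/s^2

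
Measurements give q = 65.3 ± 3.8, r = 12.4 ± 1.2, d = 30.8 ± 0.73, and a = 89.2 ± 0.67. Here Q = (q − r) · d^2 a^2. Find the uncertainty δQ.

Let u = q − r = 52.9. δu = √(δq² + δr²) = √(14.4 + 1.44) = 3.98, so δu/u = 0.0753.
Q is then a monomial in u, d, a:
δQ/Q = √((δu/u)² + (2·δd/d)² + (2·δa/a)²) = √(0.00567 + 0.00225 + 0.000226) = 0.0903
Q = 3.99e+08, so δQ = 0.0903 × 3.99e+08 = 3.6e+07.

3.6e+07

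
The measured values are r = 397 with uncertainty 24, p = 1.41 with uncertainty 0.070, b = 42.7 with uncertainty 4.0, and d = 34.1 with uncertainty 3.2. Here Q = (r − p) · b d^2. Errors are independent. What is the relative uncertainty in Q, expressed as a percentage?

21.8%

Let u = r − p = 396. δu = √(δr² + δp²) = √(576 + 0.00490) = 24.0, so δu/u = 0.0607.
Q is then a monomial in u, b, d:
δQ/Q = √((δu/u)² + (1·δb/b)² + (2·δd/d)²) = √(0.00368 + 0.00878 + 0.0352) = 0.218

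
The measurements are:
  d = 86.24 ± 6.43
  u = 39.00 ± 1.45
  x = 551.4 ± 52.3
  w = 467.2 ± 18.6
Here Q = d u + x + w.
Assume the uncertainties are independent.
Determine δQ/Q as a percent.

6.52%

Let p = d·u = 3363. δp/p = √((1·δd/d)² + (1·δu/u)²) = √(0.00556 + 0.00138) = 0.0833, so δp = 280.
Q = p + x + w: δQ = √(δp² + δx² + δw²) = √(78500 + 2740 + 346) = 286
Q = 4382, so δQ/Q = 286/4382 = 0.0652.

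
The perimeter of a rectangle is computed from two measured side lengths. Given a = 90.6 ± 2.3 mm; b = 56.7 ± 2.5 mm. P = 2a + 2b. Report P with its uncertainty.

295 ± 6.79 mm

Sums and differences: (δP)² = Σ (cᵢ δxᵢ)².
  (2·δa)² = 21.2;  (2·δb)² = 25.0
δP = √(46.2) = 6.79 mm
P = 295 mm.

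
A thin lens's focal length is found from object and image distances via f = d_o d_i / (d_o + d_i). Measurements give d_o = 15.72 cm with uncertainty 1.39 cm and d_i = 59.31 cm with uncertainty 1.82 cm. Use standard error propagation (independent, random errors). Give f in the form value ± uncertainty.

∂f/∂d_o = (d_i/(d_o+d_i))² = 0.625;  ∂f/∂d_i = (d_o/(d_o+d_i))² = 0.0439
δf = √((∂f/∂d_o · δd_o)² + (∂f/∂d_i · δd_i)²) = √(0.754 + 0.00638) = 0.872 cm
f = 12.43 cm.

12.43 ± 0.872 cm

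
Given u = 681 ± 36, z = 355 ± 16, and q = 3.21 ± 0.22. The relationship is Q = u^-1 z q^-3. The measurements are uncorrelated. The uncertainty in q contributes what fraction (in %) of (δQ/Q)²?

(δQ/Q)² = (-1·δu/u)² + (1·δz/z)² + (-3·δq/q)²
  u term: (-1×0.0529)² = 0.00279
  z term: (1×0.0451)² = 0.00203
  q term: (-3×0.0685)² = 0.0423
Total = 0.0471. Share from q = 0.0423/0.0471 = 0.898.

89.8%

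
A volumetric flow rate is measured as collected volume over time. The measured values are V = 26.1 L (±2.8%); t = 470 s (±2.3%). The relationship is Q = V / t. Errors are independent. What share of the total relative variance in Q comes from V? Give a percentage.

59.7%

(δQ/Q)² = (1·δV/V)² + (-1·δt/t)²
  V term: (1×0.0280)² = 0.000784
  t term: (-1×0.0230)² = 0.000529
Total = 0.00131. Share from V = 0.000784/0.00131 = 0.597.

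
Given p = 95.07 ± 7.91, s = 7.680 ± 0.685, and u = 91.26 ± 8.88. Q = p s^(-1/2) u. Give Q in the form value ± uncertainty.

Relative error in a monomial: (δQ/Q)² = Σ (nᵢ · δxᵢ/xᵢ)².
  (1·δp/p)² = (1×0.0832)² = 0.00692;  (−½·δs/s)² = (-0.5×0.0892)² = 0.00199;  (1·δu/u)² = (1×0.0973)² = 0.00947
δQ/Q = √(0.0184) = 0.136
Q = 3131, so δQ = 0.136 × 3131 = 424.

3131 ± 424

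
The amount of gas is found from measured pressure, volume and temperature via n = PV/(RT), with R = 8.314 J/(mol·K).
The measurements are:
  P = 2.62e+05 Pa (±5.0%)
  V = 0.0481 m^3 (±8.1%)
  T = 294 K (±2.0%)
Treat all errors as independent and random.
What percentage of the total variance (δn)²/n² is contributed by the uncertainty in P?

(δn/n)² = (1·δP/P)² + (1·δV/V)² + (-1·δT/T)²
  P term: (1×0.0500)² = 0.00250
  V term: (1×0.0810)² = 0.00656
  T term: (-1×0.0200)² = 0.000400
Total = 0.00946. Share from P = 0.00250/0.00946 = 0.264.

26.4%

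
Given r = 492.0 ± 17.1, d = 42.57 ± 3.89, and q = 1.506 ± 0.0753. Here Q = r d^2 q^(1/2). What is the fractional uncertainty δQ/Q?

Each factor contributes (exponent × relative error)² to (δQ/Q)²:
  (1·δr/r)² = (1×0.0348)² = 0.00121;  (2·δd/d)² = (2×0.0914)² = 0.0334;  (½·δq/q)² = (0.5×0.0500)² = 0.000625
δQ/Q = √(0.0352) = 0.188

0.188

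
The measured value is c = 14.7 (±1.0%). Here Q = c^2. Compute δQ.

4.32

Q ∝ c^2, so δQ/Q = |2| · δc/c = 2 × 0.0100 = 0.0200.
Q = 216, so δQ = 0.0200 × 216 = 4.32.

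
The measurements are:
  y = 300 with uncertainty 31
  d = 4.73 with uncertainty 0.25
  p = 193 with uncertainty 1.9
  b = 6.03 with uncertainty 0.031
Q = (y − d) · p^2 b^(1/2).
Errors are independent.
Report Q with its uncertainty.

(2.70 ± 0.289) × 10^7

Let u = y − d = 295. δu = √(δy² + δd²) = √(961 + 0.0625) = 31.0, so δu/u = 0.105.
Q is then a monomial in u, p, b:
δQ/Q = √((δu/u)² + (2·δp/p)² + (½·δb/b)²) = √(0.0110 + 0.000388 + 6.61e-06) = 0.107
Q = 2.7e+07, so δQ = 0.107 × 2.7e+07 = 2.89e+06.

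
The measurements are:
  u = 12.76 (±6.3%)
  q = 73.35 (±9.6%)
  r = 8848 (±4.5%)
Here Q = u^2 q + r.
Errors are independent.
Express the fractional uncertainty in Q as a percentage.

Let p = u^2·q = 11940. δp/p = √((2·δu/u)² + (1·δq/q)²) = √(0.0159 + 0.00922) = 0.158, so δp = 1890.
Q = p + r: δQ = √(δp² + δr²) = √(3.58e+06 + 1.59e+05) = 1930
Q = 20790, so δQ/Q = 1930/20790 = 0.0930.

9.30%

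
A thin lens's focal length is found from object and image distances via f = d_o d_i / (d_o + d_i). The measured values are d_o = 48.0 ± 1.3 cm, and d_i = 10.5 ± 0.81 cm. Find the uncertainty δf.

0.547 cm

∂f/∂d_o = (d_i/(d_o+d_i))² = 0.0322;  ∂f/∂d_i = (d_o/(d_o+d_i))² = 0.673
δf = √((∂f/∂d_o · δd_o)² + (∂f/∂d_i · δd_i)²) = √(0.00175 + 0.297) = 0.547 cm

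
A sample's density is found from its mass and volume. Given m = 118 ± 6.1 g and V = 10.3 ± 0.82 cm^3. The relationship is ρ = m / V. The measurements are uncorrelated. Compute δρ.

1.09 g/cm^3

Since ρ is a product/quotient, work with relative uncertainties:
  (1·δm/m)² = (1×0.0517)² = 0.00267;  (-1·δV/V)² = (-1×0.0796)² = 0.00634
δρ/ρ = √(0.00901) = 0.0949
ρ = 11.5 g/cm^3, so δρ = 0.0949 × 11.5 = 1.09 g/cm^3.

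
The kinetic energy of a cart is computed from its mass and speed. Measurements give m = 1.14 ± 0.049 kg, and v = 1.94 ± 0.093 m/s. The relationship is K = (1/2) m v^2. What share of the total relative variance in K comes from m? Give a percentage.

16.7%

(δK/K)² = (1·δm/m)² + (2·δv/v)²
  m term: (1×0.0430)² = 0.00185
  v term: (2×0.0479)² = 0.00919
Total = 0.0110. Share from m = 0.00185/0.0110 = 0.167.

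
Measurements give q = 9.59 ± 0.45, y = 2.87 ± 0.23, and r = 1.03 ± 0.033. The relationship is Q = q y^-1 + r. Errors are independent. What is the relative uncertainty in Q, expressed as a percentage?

Let p = q·y^-1 = 3.34. δp/p = √((1·δq/q)² + (-1·δy/y)²) = √(0.00220 + 0.00642) = 0.0929, so δp = 0.310.
Q = p + r: δQ = √(δp² + δr²) = √(0.0963 + 0.00109) = 0.312
Q = 4.37, so δQ/Q = 0.312/4.37 = 0.0714.

7.14%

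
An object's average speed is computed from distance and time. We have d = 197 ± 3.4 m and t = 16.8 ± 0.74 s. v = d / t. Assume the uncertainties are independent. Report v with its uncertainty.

Since v is a product/quotient, work with relative uncertainties:
  (1·δd/d)² = (1×0.0173)² = 0.000298;  (-1·δt/t)² = (-1×0.0440)² = 0.00194
δv/v = √(0.00224) = 0.0473
v = 11.7 m/s, so δv = 0.0473 × 11.7 = 0.555 m/s.

11.7 ± 0.555 m/s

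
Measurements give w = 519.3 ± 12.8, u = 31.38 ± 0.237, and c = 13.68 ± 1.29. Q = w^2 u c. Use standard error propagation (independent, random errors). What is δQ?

For a monomial Q ∝ w^2, u, c, fractional errors add in quadrature:
  (2·δw/w)² = (2×0.0246)² = 0.00243;  (1·δu/u)² = (1×0.00755)² = 5.7e-05;  (1·δc/c)² = (1×0.0943)² = 0.00889
δQ/Q = √(0.0114) = 0.107
Q = 1.158e+08, so δQ = 0.107 × 1.158e+08 = 1.23e+07.

1.23e+07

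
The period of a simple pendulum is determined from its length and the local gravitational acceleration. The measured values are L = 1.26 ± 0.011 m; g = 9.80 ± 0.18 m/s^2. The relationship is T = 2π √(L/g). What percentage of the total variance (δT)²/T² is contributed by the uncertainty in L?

(δT/T)² = (½·δL/L)² + (−½·δg/g)²
  L term: (0.5×0.00873)² = 1.91e-05
  g term: (-0.5×0.0184)² = 8.43e-05
Total = 0.000103. Share from L = 1.91e-05/0.000103 = 0.184.

18.4%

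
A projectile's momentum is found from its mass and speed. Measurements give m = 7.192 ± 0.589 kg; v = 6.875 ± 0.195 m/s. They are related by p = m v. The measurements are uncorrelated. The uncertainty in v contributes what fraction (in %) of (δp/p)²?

(δp/p)² = (1·δm/m)² + (1·δv/v)²
  m term: (1×0.0819)² = 0.00671
  v term: (1×0.0284)² = 0.000804
Total = 0.00751. Share from v = 0.000804/0.00751 = 0.107.

10.7%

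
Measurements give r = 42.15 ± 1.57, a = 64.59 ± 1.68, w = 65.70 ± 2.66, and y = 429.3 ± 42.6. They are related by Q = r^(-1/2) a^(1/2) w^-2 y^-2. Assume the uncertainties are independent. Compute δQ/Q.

For a monomial Q ∝ r^(-1/2), a^(1/2), w^-2, y^-2, fractional errors add in quadrature:
  (−½·δr/r)² = (-0.5×0.0372)² = 0.000347;  (½·δa/a)² = (0.5×0.0260)² = 0.000169;  (-2·δw/w)² = (-2×0.0405)² = 0.00656;  (-2·δy/y)² = (-2×0.0992)² = 0.0394
δQ/Q = √(0.0465) = 0.216

0.216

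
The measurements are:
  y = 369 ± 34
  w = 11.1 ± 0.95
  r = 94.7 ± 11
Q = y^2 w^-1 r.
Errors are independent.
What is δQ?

2.72e+05

Each factor contributes (exponent × relative error)² to (δQ/Q)²:
  (2·δy/y)² = (2×0.0921)² = 0.0340;  (-1·δw/w)² = (-1×0.0856)² = 0.00732;  (1·δr/r)² = (1×0.116)² = 0.0135
δQ/Q = √(0.0548) = 0.234
Q = 1.16e+06, so δQ = 0.234 × 1.16e+06 = 2.72e+05.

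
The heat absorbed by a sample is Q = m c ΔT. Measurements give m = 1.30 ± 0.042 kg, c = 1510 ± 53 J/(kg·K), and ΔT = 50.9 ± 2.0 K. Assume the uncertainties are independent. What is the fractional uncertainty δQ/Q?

0.0618

Since Q is a product/quotient, work with relative uncertainties:
  (1·δm/m)² = (1×0.0323)² = 0.00104;  (1·δc/c)² = (1×0.0351)² = 0.00123;  (1·δΔT/ΔT)² = (1×0.0393)² = 0.00154
δQ/Q = √(0.00382) = 0.0618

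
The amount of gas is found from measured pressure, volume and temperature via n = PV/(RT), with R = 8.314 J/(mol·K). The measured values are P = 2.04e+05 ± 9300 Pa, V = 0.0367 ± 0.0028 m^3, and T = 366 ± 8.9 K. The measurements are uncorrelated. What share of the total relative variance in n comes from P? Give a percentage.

(δn/n)² = (1·δP/P)² + (1·δV/V)² + (-1·δT/T)²
  P term: (1×0.0456)² = 0.00208
  V term: (1×0.0763)² = 0.00582
  T term: (-1×0.0243)² = 0.000591
Total = 0.00849. Share from P = 0.00208/0.00849 = 0.245.

24.5%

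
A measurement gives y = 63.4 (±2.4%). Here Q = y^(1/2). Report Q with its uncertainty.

Q ∝ y^(1/2), so δQ/Q = |½| · δy/y = 0.5 × 0.0240 = 0.0120.
Q = 7.96, so δQ = 0.0120 × 7.96 = 0.0955.

7.96 ± 0.0955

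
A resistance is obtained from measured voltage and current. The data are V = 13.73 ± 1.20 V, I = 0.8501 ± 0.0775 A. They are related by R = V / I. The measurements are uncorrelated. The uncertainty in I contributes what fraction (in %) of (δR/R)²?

52.1%

(δR/R)² = (1·δV/V)² + (-1·δI/I)²
  V term: (1×0.0874)² = 0.00764
  I term: (-1×0.0912)² = 0.00831
Total = 0.0159. Share from I = 0.00831/0.0159 = 0.521.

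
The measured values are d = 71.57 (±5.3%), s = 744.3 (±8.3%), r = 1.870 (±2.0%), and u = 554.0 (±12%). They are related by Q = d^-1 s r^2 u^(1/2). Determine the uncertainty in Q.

104

Products/powers → add relative errors in quadrature, weighted by exponent:
  (-1·δd/d)² = (-1×0.0530)² = 0.00281;  (1·δs/s)² = (1×0.0830)² = 0.00689;  (2·δr/r)² = (2×0.0200)² = 0.00160;  (½·δu/u)² = (0.5×0.120)² = 0.00360
δQ/Q = √(0.0149) = 0.122
Q = 856.0, so δQ = 0.122 × 856.0 = 104.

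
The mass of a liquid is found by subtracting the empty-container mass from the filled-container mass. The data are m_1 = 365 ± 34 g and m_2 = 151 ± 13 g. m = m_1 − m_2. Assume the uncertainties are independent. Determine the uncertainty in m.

36.4 g

Absolute uncertainties add in quadrature for a linear combination:
  (δm_1)² = 1160;  (δm_2)² = 169
δm = √(1320) = 36.4 g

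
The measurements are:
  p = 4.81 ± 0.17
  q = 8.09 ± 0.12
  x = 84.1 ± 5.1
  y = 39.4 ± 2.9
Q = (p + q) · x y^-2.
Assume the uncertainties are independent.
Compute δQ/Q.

Let u = p + q = 12.9. δu = √(δp² + δq²) = √(0.0289 + 0.0144) = 0.208, so δu/u = 0.0161.
Q is then a monomial in u, x, y:
δQ/Q = √((δu/u)² + (1·δx/x)² + (-2·δy/y)²) = √(0.000260 + 0.00368 + 0.0217) = 0.160

0.160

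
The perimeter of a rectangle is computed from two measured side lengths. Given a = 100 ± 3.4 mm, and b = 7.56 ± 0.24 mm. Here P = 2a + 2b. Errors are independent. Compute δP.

Each term contributes (cᵢ δxᵢ)² to (δP)²:
  (2·δa)² = 46.2;  (2·δb)² = 0.230
δP = √(46.5) = 6.82 mm

6.82 mm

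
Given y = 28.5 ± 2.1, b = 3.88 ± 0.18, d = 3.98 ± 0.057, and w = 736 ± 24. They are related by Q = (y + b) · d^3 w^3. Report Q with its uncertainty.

(8.14 ± 1.02) × 10^11

Let u = y + b = 32.4. δu = √(δy² + δb²) = √(4.41 + 0.0324) = 2.11, so δu/u = 0.0651.
Q is then a monomial in u, d, w:
δQ/Q = √((δu/u)² + (3·δd/d)² + (3·δw/w)²) = √(0.00424 + 0.00185 + 0.00957) = 0.125
Q = 8.14e+11, so δQ = 0.125 × 8.14e+11 = 1.02e+11.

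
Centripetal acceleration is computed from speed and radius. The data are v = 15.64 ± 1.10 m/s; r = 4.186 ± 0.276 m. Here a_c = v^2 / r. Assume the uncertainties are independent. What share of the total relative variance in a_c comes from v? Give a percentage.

82.0%

(δa_c/a_c)² = (2·δv/v)² + (-1·δr/r)²
  v term: (2×0.0703)² = 0.0198
  r term: (-1×0.0659)² = 0.00435
Total = 0.0241. Share from v = 0.0198/0.0241 = 0.820.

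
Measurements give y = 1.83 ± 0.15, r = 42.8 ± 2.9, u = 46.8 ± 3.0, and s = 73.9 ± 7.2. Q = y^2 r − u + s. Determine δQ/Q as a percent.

Let p = y^2·r = 143. δp/p = √((2·δy/y)² + (1·δr/r)²) = √(0.0269 + 0.00459) = 0.177, so δp = 25.4.
Q = p − u + s: δQ = √(δp² + δu² + δs²) = √(646 + 9.00 + 51.8) = 26.6
Q = 170, so δQ/Q = 26.6/170 = 0.156.

15.6%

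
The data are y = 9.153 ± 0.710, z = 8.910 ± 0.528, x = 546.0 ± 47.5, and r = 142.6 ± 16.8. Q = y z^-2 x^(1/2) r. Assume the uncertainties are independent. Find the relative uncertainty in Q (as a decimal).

0.189

Each factor contributes (exponent × relative error)² to (δQ/Q)²:
  (1·δy/y)² = (1×0.0776)² = 0.00602;  (-2·δz/z)² = (-2×0.0593)² = 0.0140;  (½·δx/x)² = (0.5×0.0870)² = 0.00189;  (1·δr/r)² = (1×0.118)² = 0.0139
δQ/Q = √(0.0358) = 0.189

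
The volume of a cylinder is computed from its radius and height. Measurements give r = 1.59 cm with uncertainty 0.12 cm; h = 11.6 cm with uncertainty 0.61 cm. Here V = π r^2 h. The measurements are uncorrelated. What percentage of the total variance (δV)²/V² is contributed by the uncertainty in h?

(δV/V)² = (2·δr/r)² + (1·δh/h)²
  r term: (2×0.0755)² = 0.0228
  h term: (1×0.0526)² = 0.00277
Total = 0.0255. Share from h = 0.00277/0.0255 = 0.108.

10.8%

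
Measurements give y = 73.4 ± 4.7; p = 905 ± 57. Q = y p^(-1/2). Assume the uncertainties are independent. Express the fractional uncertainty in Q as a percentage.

7.14%

Products/powers → add relative errors in quadrature, weighted by exponent:
  (1·δy/y)² = (1×0.0640)² = 0.00410;  (−½·δp/p)² = (-0.5×0.0630)² = 0.000992
δQ/Q = √(0.00509) = 0.0714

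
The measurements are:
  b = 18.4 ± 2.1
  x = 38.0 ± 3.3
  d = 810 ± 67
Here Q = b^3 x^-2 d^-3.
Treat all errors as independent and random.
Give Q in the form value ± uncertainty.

(8.12 ± 3.71) × 10^-9

For a monomial Q ∝ b^3, x^-2, d^-3, fractional errors add in quadrature:
  (3·δb/b)² = (3×0.114)² = 0.117;  (-2·δx/x)² = (-2×0.0868)² = 0.0302;  (-3·δd/d)² = (-3×0.0827)² = 0.0616
δQ/Q = √(0.209) = 0.457
Q = 8.12e-09, so δQ = 0.457 × 8.12e-09 = 3.71e-09.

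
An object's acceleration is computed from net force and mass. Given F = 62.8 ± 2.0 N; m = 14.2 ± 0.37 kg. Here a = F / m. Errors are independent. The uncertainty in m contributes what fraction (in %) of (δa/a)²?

40.1%

(δa/a)² = (1·δF/F)² + (-1·δm/m)²
  F term: (1×0.0318)² = 0.00101
  m term: (-1×0.0261)² = 0.000679
Total = 0.00169. Share from m = 0.000679/0.00169 = 0.401.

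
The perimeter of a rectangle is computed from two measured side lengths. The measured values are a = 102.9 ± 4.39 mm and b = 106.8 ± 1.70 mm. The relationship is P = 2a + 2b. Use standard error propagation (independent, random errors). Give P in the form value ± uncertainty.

419.4 ± 9.42 mm

Absolute uncertainties add in quadrature for a linear combination:
  (2·δa)² = 77.1;  (2·δb)² = 11.6
δP = √(88.6) = 9.42 mm
P = 419.4 mm.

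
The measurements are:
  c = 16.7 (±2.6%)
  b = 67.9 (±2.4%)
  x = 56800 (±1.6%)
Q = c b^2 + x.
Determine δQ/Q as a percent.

Let p = c·b^2 = 77000. δp/p = √((1·δc/c)² + (2·δb/b)²) = √(0.000676 + 0.00230) = 0.0546, so δp = 4200.
Q = p + x: δQ = √(δp² + δx²) = √(1.77e+07 + 8.26e+05) = 4300
Q = 1.34e+05, so δQ/Q = 4300/1.34e+05 = 0.0321.

3.21%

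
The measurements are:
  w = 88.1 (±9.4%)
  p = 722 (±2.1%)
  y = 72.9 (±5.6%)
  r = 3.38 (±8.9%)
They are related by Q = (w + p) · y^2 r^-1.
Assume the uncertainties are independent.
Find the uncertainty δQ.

Let u = w + p = 810. δu = √(δw² + δp²) = √(68.6 + 230) = 17.3, so δu/u = 0.0213.
Q is then a monomial in u, y, r:
δQ/Q = √((δu/u)² + (2·δy/y)² + (-1·δr/r)²) = √(0.000455 + 0.0125 + 0.00792) = 0.145
Q = 1.27e+06, so δQ = 0.145 × 1.27e+06 = 1.84e+05.

1.84e+05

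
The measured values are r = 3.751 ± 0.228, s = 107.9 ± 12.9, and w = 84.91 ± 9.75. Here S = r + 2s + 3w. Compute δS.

39.0

S is a linear combination, so absolute uncertainties add in quadrature:
  (δr)² = 0.0520;  (2·δs)² = 666;  (3·δw)² = 856
δS = √(1520) = 39.0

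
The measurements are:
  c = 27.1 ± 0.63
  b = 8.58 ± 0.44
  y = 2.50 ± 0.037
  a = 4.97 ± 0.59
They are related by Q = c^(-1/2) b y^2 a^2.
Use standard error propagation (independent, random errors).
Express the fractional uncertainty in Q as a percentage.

For a monomial Q ∝ c^(-1/2), b, y^2, a^2, fractional errors add in quadrature:
  (−½·δc/c)² = (-0.5×0.0232)² = 0.000135;  (1·δb/b)² = (1×0.0513)² = 0.00263;  (2·δy/y)² = (2×0.0148)² = 0.000876;  (2·δa/a)² = (2×0.119)² = 0.0564
δQ/Q = √(0.0600) = 0.245

24.5%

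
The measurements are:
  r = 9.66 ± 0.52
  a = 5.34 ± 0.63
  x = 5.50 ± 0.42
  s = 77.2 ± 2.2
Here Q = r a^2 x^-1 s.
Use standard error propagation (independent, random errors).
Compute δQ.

987

Each factor contributes (exponent × relative error)² to (δQ/Q)²:
  (1·δr/r)² = (1×0.0538)² = 0.00290;  (2·δa/a)² = (2×0.118)² = 0.0557;  (-1·δx/x)² = (-1×0.0764)² = 0.00583;  (1·δs/s)² = (1×0.0285)² = 0.000812
δQ/Q = √(0.0652) = 0.255
Q = 3870, so δQ = 0.255 × 3870 = 987.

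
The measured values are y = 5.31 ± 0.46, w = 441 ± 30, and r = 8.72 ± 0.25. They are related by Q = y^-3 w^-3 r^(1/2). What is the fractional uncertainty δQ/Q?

0.331

Each factor contributes (exponent × relative error)² to (δQ/Q)²:
  (-3·δy/y)² = (-3×0.0866)² = 0.0675;  (-3·δw/w)² = (-3×0.0680)² = 0.0416;  (½·δr/r)² = (0.5×0.0287)² = 0.000205
δQ/Q = √(0.109) = 0.331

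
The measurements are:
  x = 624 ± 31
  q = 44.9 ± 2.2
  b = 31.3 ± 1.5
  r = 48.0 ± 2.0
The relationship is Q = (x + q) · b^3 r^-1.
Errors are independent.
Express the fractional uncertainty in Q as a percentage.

15.7%

Let u = x + q = 669. δu = √(δx² + δq²) = √(961 + 4.84) = 31.1, so δu/u = 0.0465.
Q is then a monomial in u, b, r:
δQ/Q = √((δu/u)² + (3·δb/b)² + (-1·δr/r)²) = √(0.00216 + 0.0207 + 0.00174) = 0.157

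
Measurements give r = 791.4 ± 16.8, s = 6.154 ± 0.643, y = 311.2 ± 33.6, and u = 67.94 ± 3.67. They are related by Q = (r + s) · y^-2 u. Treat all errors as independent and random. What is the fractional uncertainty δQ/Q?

Let w = r + s = 797.6. δw = √(δr² + δs²) = √(282 + 0.413) = 16.8, so δw/w = 0.0211.
Q is then a monomial in w, y, u:
δQ/Q = √((δw/w)² + (-2·δy/y)² + (1·δu/u)²) = √(0.000444 + 0.0466 + 0.00292) = 0.224

0.224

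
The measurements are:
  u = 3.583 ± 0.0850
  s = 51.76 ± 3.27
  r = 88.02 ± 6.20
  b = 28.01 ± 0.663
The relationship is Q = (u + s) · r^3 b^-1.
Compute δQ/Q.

0.221

Let w = u + s = 55.34. δw = √(δu² + δs²) = √(0.00723 + 10.7) = 3.27, so δw/w = 0.0591.
Q is then a monomial in w, r, b:
δQ/Q = √((δw/w)² + (3·δr/r)² + (-1·δb/b)²) = √(0.00349 + 0.0447 + 0.000560) = 0.221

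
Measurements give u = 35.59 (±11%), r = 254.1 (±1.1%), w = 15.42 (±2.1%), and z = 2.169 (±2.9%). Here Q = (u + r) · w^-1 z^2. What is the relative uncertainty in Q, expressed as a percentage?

Let h = u + r = 289.7. δh = √(δu² + δr²) = √(15.3 + 7.81) = 4.81, so δh/h = 0.0166.
Q is then a monomial in h, w, z:
δQ/Q = √((δh/h)² + (-1·δw/w)² + (2·δz/z)²) = √(0.000276 + 0.000441 + 0.00336) = 0.0639

6.39%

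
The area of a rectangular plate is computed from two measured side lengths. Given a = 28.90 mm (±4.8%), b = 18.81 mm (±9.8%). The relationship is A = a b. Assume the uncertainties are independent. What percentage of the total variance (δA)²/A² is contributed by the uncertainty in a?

19.3%

(δA/A)² = (1·δa/a)² + (1·δb/b)²
  a term: (1×0.0480)² = 0.00230
  b term: (1×0.0980)² = 0.00960
Total = 0.0119. Share from a = 0.00230/0.0119 = 0.193.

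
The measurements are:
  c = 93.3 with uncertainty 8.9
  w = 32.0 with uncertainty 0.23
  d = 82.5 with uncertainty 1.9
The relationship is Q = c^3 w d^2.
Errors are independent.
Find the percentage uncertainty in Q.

29.0%

Since Q is a product/quotient, work with relative uncertainties:
  (3·δc/c)² = (3×0.0954)² = 0.0819;  (1·δw/w)² = (1×0.00719)² = 5.17e-05;  (2·δd/d)² = (2×0.0230)² = 0.00212
δQ/Q = √(0.0841) = 0.290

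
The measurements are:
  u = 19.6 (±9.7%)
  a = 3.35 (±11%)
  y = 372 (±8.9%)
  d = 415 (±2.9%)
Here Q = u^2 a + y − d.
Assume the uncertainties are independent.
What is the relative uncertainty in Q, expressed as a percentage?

23.2%

Let p = u^2·a = 1290. δp/p = √((2·δu/u)² + (1·δa/a)²) = √(0.0376 + 0.0121) = 0.223, so δp = 287.
Q = p + y − d: δQ = √(δp² + δy² + δd²) = √(82400 + 1100 + 145) = 289
Q = 1240, so δQ/Q = 289/1240 = 0.232.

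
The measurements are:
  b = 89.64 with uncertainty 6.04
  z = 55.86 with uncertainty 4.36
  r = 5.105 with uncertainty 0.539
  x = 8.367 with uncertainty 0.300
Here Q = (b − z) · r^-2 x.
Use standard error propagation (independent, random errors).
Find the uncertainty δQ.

3.33

Let u = b − z = 33.78. δu = √(δb² + δz²) = √(36.5 + 19.0) = 7.45, so δu/u = 0.221.
Q is then a monomial in u, r, x:
δQ/Q = √((δu/u)² + (-2·δr/r)² + (1·δx/x)²) = √(0.0486 + 0.0446 + 0.00129) = 0.307
Q = 10.85, so δQ = 0.307 × 10.85 = 3.33.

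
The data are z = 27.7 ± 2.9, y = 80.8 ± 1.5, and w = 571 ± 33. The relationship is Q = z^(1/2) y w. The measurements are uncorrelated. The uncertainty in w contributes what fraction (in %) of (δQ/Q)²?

52.0%

(δQ/Q)² = (½·δz/z)² + (1·δy/y)² + (1·δw/w)²
  z term: (0.5×0.105)² = 0.00274
  y term: (1×0.0186)² = 0.000345
  w term: (1×0.0578)² = 0.00334
Total = 0.00642. Share from w = 0.00334/0.00642 = 0.520.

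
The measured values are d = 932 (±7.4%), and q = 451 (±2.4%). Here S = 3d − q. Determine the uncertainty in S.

For a sum/difference, combine absolute errors in quadrature:
  (3·δd)² = 42800;  (δq)² = 117
δS = √(42900) = 207

207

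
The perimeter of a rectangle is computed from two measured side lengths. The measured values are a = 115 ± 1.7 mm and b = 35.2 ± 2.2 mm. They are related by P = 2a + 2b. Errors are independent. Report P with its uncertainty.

300 ± 5.56 mm

Each term contributes (cᵢ δxᵢ)² to (δP)²:
  (2·δa)² = 11.6;  (2·δb)² = 19.4
δP = √(30.9) = 5.56 mm
P = 300 mm.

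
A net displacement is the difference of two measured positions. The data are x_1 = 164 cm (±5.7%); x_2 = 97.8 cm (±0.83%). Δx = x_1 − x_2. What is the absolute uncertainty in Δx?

9.38 cm

Δx is a linear combination, so absolute uncertainties add in quadrature:
  (δx_1)² = 87.4;  (δx_2)² = 0.659
δΔx = √(88.0) = 9.38 cm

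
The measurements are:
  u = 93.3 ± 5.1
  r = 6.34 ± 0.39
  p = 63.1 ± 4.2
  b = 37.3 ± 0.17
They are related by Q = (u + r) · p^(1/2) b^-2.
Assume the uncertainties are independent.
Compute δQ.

0.0352

Let w = u + r = 99.6. δw = √(δu² + δr²) = √(26.0 + 0.152) = 5.11, so δw/w = 0.0513.
Q is then a monomial in w, p, b:
δQ/Q = √((δw/w)² + (½·δp/p)² + (-2·δb/b)²) = √(0.00264 + 0.00111 + 8.31e-05) = 0.0619
Q = 0.569, so δQ = 0.0619 × 0.569 = 0.0352.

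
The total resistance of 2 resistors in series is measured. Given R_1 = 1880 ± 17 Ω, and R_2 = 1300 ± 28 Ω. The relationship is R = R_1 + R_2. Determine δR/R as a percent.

Each term contributes (cᵢ δxᵢ)² to (δR)²:
  (δR_1)² = 289;  (δR_2)² = 784
δR = √(1070) = 32.8 Ω
R = 3180 Ω, so δR/R = 32.8/3180 = 0.0103.

1.03%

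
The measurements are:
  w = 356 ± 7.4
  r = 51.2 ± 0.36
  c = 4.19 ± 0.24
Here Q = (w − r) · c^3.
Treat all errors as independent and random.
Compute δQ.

3890

Let u = w − r = 305. δu = √(δw² + δr²) = √(54.8 + 0.130) = 7.41, so δu/u = 0.0243.
Q is then a monomial in u, c:
δQ/Q = √((δu/u)² + (3·δc/c)²) = √(0.000591 + 0.0295) = 0.174
Q = 22400, so δQ = 0.174 × 22400 = 3890.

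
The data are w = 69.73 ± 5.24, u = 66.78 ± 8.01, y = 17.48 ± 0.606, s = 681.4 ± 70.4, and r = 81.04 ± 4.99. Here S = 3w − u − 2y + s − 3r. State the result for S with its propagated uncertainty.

For a sum/difference, combine absolute errors in quadrature:
  (3·δw)² = 247;  (δu)² = 64.2;  (2·δy)² = 1.47;  (δs)² = 4960;  (3·δr)² = 224
δS = √(5490) = 74.1
S = 545.7.

545.7 ± 74.1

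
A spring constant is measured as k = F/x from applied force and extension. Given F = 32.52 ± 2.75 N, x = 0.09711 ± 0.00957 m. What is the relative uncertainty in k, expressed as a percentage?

k is a product of powers, so relative uncertainties combine in quadrature:
  (1·δF/F)² = (1×0.0846)² = 0.00715;  (-1·δx/x)² = (-1×0.0985)² = 0.00971
δk/k = √(0.0169) = 0.130

13.0%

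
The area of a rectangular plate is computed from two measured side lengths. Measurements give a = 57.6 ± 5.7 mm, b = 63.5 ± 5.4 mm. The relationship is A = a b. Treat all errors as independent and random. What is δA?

Each factor contributes (exponent × relative error)² to (δA/A)²:
  (1·δa/a)² = (1×0.0990)² = 0.00979;  (1·δb/b)² = (1×0.0850)² = 0.00723
δA/A = √(0.0170) = 0.130
A = 3660 mm^2, so δA = 0.130 × 3660 = 477 mm^2.

477 mm^2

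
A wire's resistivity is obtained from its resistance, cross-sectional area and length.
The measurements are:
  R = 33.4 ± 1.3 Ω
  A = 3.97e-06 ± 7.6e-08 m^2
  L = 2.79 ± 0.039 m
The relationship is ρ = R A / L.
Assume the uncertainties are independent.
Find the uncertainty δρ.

For a monomial ρ ∝ R, A, L^-1, fractional errors add in quadrature:
  (1·δR/R)² = (1×0.0389)² = 0.00151;  (1·δA/A)² = (1×0.0191)² = 0.000366;  (-1·δL/L)² = (-1×0.0140)² = 0.000195
δρ/ρ = √(0.00208) = 0.0456
ρ = 4.75e-05 Ω·m, so δρ = 0.0456 × 4.75e-05 = 2.17e-06 Ω·m.

2.17e-06 Ω·m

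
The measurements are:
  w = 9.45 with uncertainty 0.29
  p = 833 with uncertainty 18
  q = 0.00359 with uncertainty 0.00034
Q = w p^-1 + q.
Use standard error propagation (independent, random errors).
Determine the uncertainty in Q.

0.000545

Let h = w·p^-1 = 0.0113. δh/h = √((1·δw/w)² + (-1·δp/p)²) = √(0.000942 + 0.000467) = 0.0375, so δh = 0.000426.
Q = h + q: δQ = √(δh² + δq²) = √(1.81e-07 + 1.16e-07) = 0.000545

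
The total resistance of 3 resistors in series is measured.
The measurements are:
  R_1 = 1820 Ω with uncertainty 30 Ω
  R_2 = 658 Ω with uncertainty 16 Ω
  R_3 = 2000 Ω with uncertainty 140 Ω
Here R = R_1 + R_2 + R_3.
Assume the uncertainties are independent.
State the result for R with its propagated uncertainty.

Absolute uncertainties add in quadrature for a linear combination:
  (δR_1)² = 900;  (δR_2)² = 256;  (δR_3)² = 19600
δR = √(20800) = 144 Ω
R = 4480 Ω.

4480 ± 144 Ω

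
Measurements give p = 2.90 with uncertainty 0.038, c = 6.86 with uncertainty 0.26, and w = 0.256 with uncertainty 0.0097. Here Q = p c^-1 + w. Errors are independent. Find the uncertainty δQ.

0.0195

Let h = p·c^-1 = 0.423. δh/h = √((1·δp/p)² + (-1·δc/c)²) = √(0.000172 + 0.00144) = 0.0401, so δh = 0.0170.
Q = h + w: δQ = √(δh² + δw²) = √(0.000287 + 9.41e-05) = 0.0195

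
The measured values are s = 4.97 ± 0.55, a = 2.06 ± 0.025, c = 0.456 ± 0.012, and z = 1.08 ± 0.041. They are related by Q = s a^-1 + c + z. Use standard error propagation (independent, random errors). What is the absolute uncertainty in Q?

0.272

Let p = s·a^-1 = 2.41. δp/p = √((1·δs/s)² + (-1·δa/a)²) = √(0.0122 + 0.000147) = 0.111, so δp = 0.269.
Q = p + c + z: δQ = √(δp² + δc² + δz²) = √(0.0721 + 0.000144 + 0.00168) = 0.272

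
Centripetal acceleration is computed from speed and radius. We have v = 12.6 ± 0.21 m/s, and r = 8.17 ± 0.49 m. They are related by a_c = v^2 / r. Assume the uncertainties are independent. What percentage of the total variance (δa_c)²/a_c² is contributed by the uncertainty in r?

76.4%

(δa_c/a_c)² = (2·δv/v)² + (-1·δr/r)²
  v term: (2×0.0167)² = 0.00111
  r term: (-1×0.0600)² = 0.00360
Total = 0.00471. Share from r = 0.00360/0.00471 = 0.764.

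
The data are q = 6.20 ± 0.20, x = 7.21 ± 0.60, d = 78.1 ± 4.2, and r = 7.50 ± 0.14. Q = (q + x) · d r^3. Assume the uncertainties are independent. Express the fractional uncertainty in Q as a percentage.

9.08%

Let u = q + x = 13.4. δu = √(δq² + δx²) = √(0.0400 + 0.360) = 0.632, so δu/u = 0.0472.
Q is then a monomial in u, d, r:
δQ/Q = √((δu/u)² + (1·δd/d)² + (3·δr/r)²) = √(0.00222 + 0.00289 + 0.00314) = 0.0908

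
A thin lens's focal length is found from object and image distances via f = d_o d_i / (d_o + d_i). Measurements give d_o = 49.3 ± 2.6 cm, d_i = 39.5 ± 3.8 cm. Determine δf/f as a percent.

5.83%

∂f/∂d_o = (d_i/(d_o+d_i))² = 0.198;  ∂f/∂d_i = (d_o/(d_o+d_i))² = 0.308
δf = √((∂f/∂d_o · δd_o)² + (∂f/∂d_i · δd_i)²) = √(0.265 + 1.37) = 1.28 cm
f = 21.9 cm, so δf/f = 1.28/21.9 = 0.0583.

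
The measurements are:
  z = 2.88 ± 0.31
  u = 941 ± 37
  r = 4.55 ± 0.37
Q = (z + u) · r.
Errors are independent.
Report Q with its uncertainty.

Let w = z + u = 944. δw = √(δz² + δu²) = √(0.0961 + 1370) = 37.0, so δw/w = 0.0392.
Q is then a monomial in w, r:
δQ/Q = √((δw/w)² + (1·δr/r)²) = √(0.00154 + 0.00661) = 0.0903
Q = 4290, so δQ = 0.0903 × 4290 = 388.

4290 ± 388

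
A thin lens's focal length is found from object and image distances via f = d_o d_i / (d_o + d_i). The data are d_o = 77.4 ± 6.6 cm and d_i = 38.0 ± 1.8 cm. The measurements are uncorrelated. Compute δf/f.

∂f/∂d_o = (d_i/(d_o+d_i))² = 0.108;  ∂f/∂d_i = (d_o/(d_o+d_i))² = 0.450
δf = √((∂f/∂d_o · δd_o)² + (∂f/∂d_i · δd_i)²) = √(0.512 + 0.656) = 1.08 cm
f = 25.5 cm, so δf/f = 1.08/25.5 = 0.0424.

0.0424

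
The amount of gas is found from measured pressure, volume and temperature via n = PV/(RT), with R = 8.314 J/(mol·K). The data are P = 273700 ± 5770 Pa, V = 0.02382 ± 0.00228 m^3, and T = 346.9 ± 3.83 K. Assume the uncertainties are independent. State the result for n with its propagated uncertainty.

Since n is a product/quotient, work with relative uncertainties:
  (1·δP/P)² = (1×0.0211)² = 0.000444;  (1·δV/V)² = (1×0.0957)² = 0.00916;  (-1·δT/T)² = (-1×0.0110)² = 0.000122
δn/n = √(0.00973) = 0.0986
n = 2.260 mol, so δn = 0.0986 × 2.260 = 0.223 mol.

2.260 ± 0.223 mol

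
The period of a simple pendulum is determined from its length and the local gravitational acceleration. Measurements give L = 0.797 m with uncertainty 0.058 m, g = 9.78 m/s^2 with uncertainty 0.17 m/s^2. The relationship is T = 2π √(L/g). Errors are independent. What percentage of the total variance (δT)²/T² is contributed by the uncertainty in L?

94.6%

(δT/T)² = (½·δL/L)² + (−½·δg/g)²
  L term: (0.5×0.0728)² = 0.00132
  g term: (-0.5×0.0174)² = 7.55e-05
Total = 0.00140. Share from L = 0.00132/0.00140 = 0.946.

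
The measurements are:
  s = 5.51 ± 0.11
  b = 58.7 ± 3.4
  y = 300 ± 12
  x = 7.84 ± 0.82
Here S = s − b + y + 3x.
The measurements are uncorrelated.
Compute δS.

12.7

Absolute uncertainties add in quadrature for a linear combination:
  (δs)² = 0.0121;  (δb)² = 11.6;  (δy)² = 144;  (3·δx)² = 6.05
δS = √(162) = 12.7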